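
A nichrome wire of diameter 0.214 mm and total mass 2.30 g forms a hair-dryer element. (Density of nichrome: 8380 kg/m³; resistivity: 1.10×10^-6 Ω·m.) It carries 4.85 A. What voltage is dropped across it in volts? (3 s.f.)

A = π(d/2)² = π(1.0700e-04 m)² = 3.5968e-08 m²
L = m/(density·A) = 0.0023/(8380×3.5968e-08) = 7.631 m
R = ρL/A = (1.10×10^-6)(7.631)/(3.5968e-08) = 233.4 Ω
V = IR = 4.85 × 233.4 = 1130 V

1130 V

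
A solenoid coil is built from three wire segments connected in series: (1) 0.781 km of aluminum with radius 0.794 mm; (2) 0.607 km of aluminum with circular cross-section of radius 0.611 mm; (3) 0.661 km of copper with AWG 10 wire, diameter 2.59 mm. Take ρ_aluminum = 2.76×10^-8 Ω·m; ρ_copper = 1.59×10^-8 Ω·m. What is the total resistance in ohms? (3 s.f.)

27.2 Ω

Seg 1: A = πr² = π(7.9400e-04 m)² = 1.981e-06 m²
R_1 = (2.76×10^-8)(781)/(1.981e-06) = 10.88 Ω
Seg 2: A = πr² = π(6.1100e-04 m)² = 1.173e-06 m²
R_2 = (2.76×10^-8)(607)/(1.173e-06) = 14.28 Ω
Seg 3: A = π(2.59/2 mm)² = π(1.2950e-03 m)² = 5.269e-06 m²
R_3 = (1.59×10^-8)(661)/(5.269e-06) = 1.995 Ω
R_total = R_1 + R_2 + R_3 = 27.2 Ω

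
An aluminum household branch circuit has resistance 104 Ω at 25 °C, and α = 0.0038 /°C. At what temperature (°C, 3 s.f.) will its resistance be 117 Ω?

R = R₀(1 + α(T − T₀)) ⇒ T = T₀ + (R/R₀ − 1)/α
T = 25 + (117/104 − 1)/0.0038 = 25 + (0.125)/0.0038 = 57.9 °C

57.9 °C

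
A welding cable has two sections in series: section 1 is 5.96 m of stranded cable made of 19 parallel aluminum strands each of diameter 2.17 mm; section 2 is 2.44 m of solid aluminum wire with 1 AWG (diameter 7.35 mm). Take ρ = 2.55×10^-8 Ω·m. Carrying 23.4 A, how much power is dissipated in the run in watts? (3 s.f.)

1.99 W

Section 1: A_strand = π(1.0850e-03)² = 3.698e-06 m²; R₁ = ρL/(N·A_s) = (2.55×10^-8)(5.96)/(19×3.698e-06) = 0.002163 Ω
Section 2: A = π(7.35/2 mm)² = π(3.6750e-03 m)² = 4.243e-05 m²
R₂ = (2.55×10^-8)(2.44)/(4.243e-05) = 0.001466 Ω
R = R₁ + R₂ = 0.003629 Ω
P = I²R = (23.4)² × 0.003629 = 1.99 W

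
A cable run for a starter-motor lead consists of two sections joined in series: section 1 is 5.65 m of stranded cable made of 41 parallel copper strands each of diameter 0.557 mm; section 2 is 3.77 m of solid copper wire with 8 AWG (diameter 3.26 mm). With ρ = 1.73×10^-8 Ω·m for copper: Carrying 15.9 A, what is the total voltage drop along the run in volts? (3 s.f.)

Section 1: A_strand = π(2.7850e-04)² = 2.437e-07 m²; R₁ = ρL/(N·A_s) = (1.73×10^-8)(5.65)/(41×2.437e-07) = 0.009784 Ω
Section 2: A = π(3.26/2 mm)² = π(1.6300e-03 m)² = 8.347e-06 m²
R₂ = (1.73×10^-8)(3.77)/(8.347e-06) = 0.007814 Ω
R = R₁ + R₂ = 0.0176 Ω
V = IR = 15.9 × 0.0176 = 0.280 V

0.280 V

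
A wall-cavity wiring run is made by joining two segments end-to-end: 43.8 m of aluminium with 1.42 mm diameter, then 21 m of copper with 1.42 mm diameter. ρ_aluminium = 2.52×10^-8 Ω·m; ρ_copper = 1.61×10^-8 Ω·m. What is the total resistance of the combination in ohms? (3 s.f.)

0.910 Ω

Segment 1: A = π(d/2)² = π(7.1000e-04 m)² = 1.584e-06 m²
R₁ = ρL/A = (2.52×10^-8)(43.8)/(1.584e-06) = 0.697 Ω
R₂ = (1.61×10^-8)(21)/(1.584e-06) = 0.2135 Ω
R = R₁ + R₂ = 0.910 Ω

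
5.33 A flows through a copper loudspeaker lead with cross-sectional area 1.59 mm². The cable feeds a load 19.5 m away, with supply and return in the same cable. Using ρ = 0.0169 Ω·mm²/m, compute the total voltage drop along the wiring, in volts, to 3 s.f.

2.21 V

ρ = 0.0169 Ω·mm²/m = 1.69×10^-8 Ω·m
A = 1.59 mm² = 1.590e-06 m²
Total conductor length (both ways) L = 2 × 19.5 = 39 m
R = ρL/A = (1.69×10^-8)(39)/(1.590e-06) = 0.4145 Ω
V = IR = 5.33 × 0.4145 = 2.21 V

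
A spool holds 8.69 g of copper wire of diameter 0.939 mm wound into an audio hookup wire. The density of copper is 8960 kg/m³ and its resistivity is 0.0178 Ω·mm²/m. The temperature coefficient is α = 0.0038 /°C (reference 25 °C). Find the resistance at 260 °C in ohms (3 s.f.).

0.0681 Ω

ρ = 0.0178 Ω·mm²/m = 1.78×10^-8 Ω·m
A = π(d/2)² = π(4.6950e-04 m)² = 6.9250e-07 m²
L = m/(density·A) = 0.00869/(8960×6.9250e-07) = 1.401 m
R = ρL/A = (1.78×10^-8)(1.401)/(6.9250e-07) = 0.036 Ω
R(260 °C) = 0.036 × (1 + 0.0038×235) = 0.0681 Ω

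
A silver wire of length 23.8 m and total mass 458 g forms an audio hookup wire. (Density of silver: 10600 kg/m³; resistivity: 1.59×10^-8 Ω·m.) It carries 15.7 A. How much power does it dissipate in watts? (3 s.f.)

51.4 W

A = m/(density·L) = 0.458/(10600×23.8) = 1.8154e-06 m²
R = ρL/A = (1.59×10^-8)(23.8)/(1.8154e-06) = 0.2084 Ω
P = I²R = (15.7)² × 0.2084 = 51.4 W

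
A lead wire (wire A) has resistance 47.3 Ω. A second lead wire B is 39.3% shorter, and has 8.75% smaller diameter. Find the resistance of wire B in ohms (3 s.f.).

R ∝ L/d², so R_B/R_A = (1 − 39.3/100) × (1 − 8.75/100)⁻²
= 0.607 × 1.201 = 0.729
R_B = 0.729 × 47.3 = 34.5 Ω

34.5 Ω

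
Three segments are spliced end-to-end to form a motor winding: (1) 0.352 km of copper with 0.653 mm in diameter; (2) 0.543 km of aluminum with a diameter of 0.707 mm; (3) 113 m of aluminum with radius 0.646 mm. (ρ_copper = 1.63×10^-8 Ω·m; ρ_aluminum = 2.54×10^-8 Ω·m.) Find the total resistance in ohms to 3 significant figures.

54.5 Ω

Seg 1: A = π(d/2)² = π(3.2650e-04 m)² = 3.349e-07 m²
R_1 = (1.63×10^-8)(352)/(3.349e-07) = 17.13 Ω
Seg 2: A = π(d/2)² = π(3.5350e-04 m)² = 3.926e-07 m²
R_2 = (2.54×10^-8)(543)/(3.926e-07) = 35.13 Ω
Seg 3: A = πr² = π(6.4600e-04 m)² = 1.311e-06 m²
R_3 = (2.54×10^-8)(113)/(1.311e-06) = 2.189 Ω
R_total = R_1 + R_2 + R_3 = 54.5 Ω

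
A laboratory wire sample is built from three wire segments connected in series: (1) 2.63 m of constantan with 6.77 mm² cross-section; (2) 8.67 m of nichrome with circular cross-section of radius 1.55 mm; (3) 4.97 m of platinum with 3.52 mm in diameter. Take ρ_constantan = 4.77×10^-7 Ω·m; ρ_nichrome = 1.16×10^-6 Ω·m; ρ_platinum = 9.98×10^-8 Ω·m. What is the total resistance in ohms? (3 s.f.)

Seg 1: A = 6.77 mm² = 6.770e-06 m²
R_1 = (4.77×10^-7)(2.63)/(6.770e-06) = 0.1853 Ω
Seg 2: A = πr² = π(1.5500e-03 m)² = 7.548e-06 m²
R_2 = (1.16×10^-6)(8.67)/(7.548e-06) = 1.332 Ω
Seg 3: A = π(d/2)² = π(1.7600e-03 m)² = 9.731e-06 m²
R_3 = (9.98×10^-8)(4.97)/(9.731e-06) = 0.05097 Ω
R_total = R_1 + R_2 + R_3 = 1.57 Ω

1.57 Ω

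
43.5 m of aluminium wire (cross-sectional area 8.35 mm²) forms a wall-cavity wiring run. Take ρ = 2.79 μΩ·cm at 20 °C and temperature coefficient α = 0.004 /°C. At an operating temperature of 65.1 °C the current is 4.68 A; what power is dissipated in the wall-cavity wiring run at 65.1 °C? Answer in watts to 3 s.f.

ρ = 2.79 μΩ·cm = 2.79×10^-8 Ω·m
A = 8.35 mm² = 8.350e-06 m²
R₍20₎ = ρL/A = (2.79×10^-8)(43.5)/(8.350e-06) = 0.1453 Ω
R₍65.1₎ = R₍20₎(1 + αΔT) = 0.1453 × (1 + 0.004×45.1) = 0.1716 Ω
P = I²R = (4.68)² × 0.1716 = 3.76 W

3.76 W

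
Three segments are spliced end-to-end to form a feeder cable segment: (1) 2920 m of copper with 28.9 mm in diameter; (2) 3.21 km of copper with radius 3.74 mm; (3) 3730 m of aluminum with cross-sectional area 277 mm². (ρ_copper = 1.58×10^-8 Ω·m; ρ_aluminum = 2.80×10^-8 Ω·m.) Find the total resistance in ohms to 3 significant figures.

Seg 1: A = π(d/2)² = π(1.4450e-02 m)² = 6.560e-04 m²
R_1 = (1.58×10^-8)(2920)/(6.560e-04) = 0.07033 Ω
Seg 2: A = πr² = π(3.7400e-03 m)² = 4.394e-05 m²
R_2 = (1.58×10^-8)(3210)/(4.394e-05) = 1.154 Ω
Seg 3: A = 277 mm² = 2.770e-04 m²
R_3 = (2.80×10^-8)(3730)/(2.770e-04) = 0.377 Ω
R_total = R_1 + R_2 + R_3 = 1.60 Ω

1.60 Ω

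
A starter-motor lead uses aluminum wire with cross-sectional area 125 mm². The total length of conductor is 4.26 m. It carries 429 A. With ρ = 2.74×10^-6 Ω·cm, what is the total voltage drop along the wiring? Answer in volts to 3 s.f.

ρ = 2.74×10^-6 Ω·cm = 2.74×10^-8 Ω·m
A = 125 mm² = 1.250e-04 m²
R = ρL/A = (2.74×10^-8)(4.26)/(1.250e-04) = 9.338×10^-4 Ω
V = IR = 429 × 9.338×10^-4 = 0.401 V

0.401 V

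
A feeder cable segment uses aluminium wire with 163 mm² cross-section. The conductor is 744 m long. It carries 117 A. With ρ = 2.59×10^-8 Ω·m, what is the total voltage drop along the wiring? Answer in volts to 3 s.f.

13.8 V

A = 163 mm² = 1.630e-04 m²
R = ρL/A = (2.59×10^-8)(744)/(1.630e-04) = 0.1182 Ω
V = IR = 117 × 0.1182 = 13.8 V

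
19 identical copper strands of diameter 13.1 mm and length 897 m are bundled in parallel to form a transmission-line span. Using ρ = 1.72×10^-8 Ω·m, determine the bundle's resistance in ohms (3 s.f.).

0.00602 Ω

A_strand = π(6.5500e-03 m)² = 1.348e-04 m²
R_strand = ρL/A = (1.72×10^-8)(897)/(1.348e-04) = 0.1145 Ω
R_total = R_strand/N = 0.1145/19 = 0.00602 Ω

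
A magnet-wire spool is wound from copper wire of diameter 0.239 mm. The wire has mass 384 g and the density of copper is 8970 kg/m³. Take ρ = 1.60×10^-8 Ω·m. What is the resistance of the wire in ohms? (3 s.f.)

340 Ω

A = π(d/2)² = π(1.1950e-04 m)² = 4.4863e-08 m²
L = m/(density·A) = 0.384/(8970×4.4863e-08) = 954.2 m
R = ρL/A = (1.60×10^-8)(954.2)/(4.4863e-08) = 340 Ω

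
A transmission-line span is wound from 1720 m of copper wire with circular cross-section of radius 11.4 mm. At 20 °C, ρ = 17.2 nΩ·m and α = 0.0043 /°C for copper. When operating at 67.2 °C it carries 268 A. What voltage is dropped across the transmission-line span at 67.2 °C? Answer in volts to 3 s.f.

23.4 V

ρ = 17.2 nΩ·m = 1.72×10^-8 Ω·m
A = πr² = π(1.1400e-02 m)² = 4.083e-04 m²
R₍20₎ = ρL/A = (1.72×10^-8)(1720)/(4.083e-04) = 0.07246 Ω
R₍67.2₎ = R₍20₎(1 + αΔT) = 0.07246 × (1 + 0.0043×47.2) = 0.08717 Ω
V = IR = 268 × 0.08717 = 23.4 V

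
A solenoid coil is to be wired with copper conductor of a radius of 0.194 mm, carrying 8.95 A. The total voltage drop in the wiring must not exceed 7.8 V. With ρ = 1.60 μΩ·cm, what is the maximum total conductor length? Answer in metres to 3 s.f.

6.44 m

ρ = 1.60 μΩ·cm = 1.60×10^-8 Ω·m
A = πr² = π(1.9400e-04 m)² = 1.182e-07 m²
L_max = V_max·A/(1·ρI) = (7.8)(1.182e-07)/(1.60×10^-8×8.95) = 6.44 m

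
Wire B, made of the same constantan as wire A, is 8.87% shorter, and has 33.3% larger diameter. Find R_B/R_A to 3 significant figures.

R ∝ L/d², so R_B/R_A = (1 − 8.87/100) × (1 + 33.3/100)⁻²
= 0.9113 × 0.5628 = 0.513

0.513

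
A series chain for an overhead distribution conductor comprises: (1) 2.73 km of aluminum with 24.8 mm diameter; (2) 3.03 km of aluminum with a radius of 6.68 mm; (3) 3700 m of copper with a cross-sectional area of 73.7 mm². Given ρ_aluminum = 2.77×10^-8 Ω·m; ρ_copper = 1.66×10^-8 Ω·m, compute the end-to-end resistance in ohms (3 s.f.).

1.59 Ω

Seg 1: A = π(d/2)² = π(1.2400e-02 m)² = 4.831e-04 m²
R_1 = (2.77×10^-8)(2730)/(4.831e-04) = 0.1565 Ω
Seg 2: A = πr² = π(6.6800e-03 m)² = 1.402e-04 m²
R_2 = (2.77×10^-8)(3030)/(1.402e-04) = 0.5987 Ω
Seg 3: A = 73.7 mm² = 7.370e-05 m²
R_3 = (1.66×10^-8)(3700)/(7.370e-05) = 0.8334 Ω
R_total = R_1 + R_2 + R_3 = 1.59 Ω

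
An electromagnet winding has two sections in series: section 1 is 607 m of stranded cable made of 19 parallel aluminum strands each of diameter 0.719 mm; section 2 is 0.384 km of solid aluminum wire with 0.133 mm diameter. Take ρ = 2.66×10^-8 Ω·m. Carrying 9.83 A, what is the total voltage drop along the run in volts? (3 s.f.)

Section 1: A_strand = π(3.5950e-04)² = 4.060e-07 m²; R₁ = ρL/(N·A_s) = (2.66×10^-8)(607)/(19×4.060e-07) = 2.093 Ω
Section 2: A = π(d/2)² = π(6.6500e-05 m)² = 1.389e-08 m²
R₂ = (2.66×10^-8)(384)/(1.389e-08) = 735.2 Ω
R = R₁ + R₂ = 737.3 Ω
V = IR = 9.83 × 737.3 = 7250 V

7250 V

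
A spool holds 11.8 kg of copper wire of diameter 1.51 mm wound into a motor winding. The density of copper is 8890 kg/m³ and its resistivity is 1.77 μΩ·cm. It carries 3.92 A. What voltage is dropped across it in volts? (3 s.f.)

28.7 V

ρ = 1.77 μΩ·cm = 1.77×10^-8 Ω·m
A = π(d/2)² = π(7.5500e-04 m)² = 1.7908e-06 m²
L = m/(density·A) = 11.8/(8890×1.7908e-06) = 741.2 m
R = ρL/A = (1.77×10^-8)(741.2)/(1.7908e-06) = 7.326 Ω
V = IR = 3.92 × 7.326 = 28.7 V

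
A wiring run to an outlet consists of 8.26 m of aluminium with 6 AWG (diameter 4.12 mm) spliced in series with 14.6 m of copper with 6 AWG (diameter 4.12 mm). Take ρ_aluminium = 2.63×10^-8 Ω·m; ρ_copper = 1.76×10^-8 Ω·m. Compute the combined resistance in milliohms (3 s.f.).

35.6 mΩ

Segment 1: A = π(4.12/2 mm)² = π(2.0600e-03 m)² = 1.333e-05 m²
R₁ = ρL/A = (2.63×10^-8)(8.26)/(1.333e-05) = 0.01629 Ω
R₂ = (1.76×10^-8)(14.6)/(1.333e-05) = 0.01927 Ω
R = R₁ + R₂ = 35.6 mΩ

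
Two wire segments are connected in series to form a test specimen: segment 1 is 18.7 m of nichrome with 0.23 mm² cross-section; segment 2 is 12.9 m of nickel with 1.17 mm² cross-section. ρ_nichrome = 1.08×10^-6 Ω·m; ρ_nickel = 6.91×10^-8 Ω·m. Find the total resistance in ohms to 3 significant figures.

Segment 1: A = 0.23 mm² = 2.300e-07 m²
R₁ = ρL/A = (1.08×10^-6)(18.7)/(2.300e-07) = 87.81 Ω
Segment 2: A = 1.17 mm² = 1.170e-06 m²
R₂ = (6.91×10^-8)(12.9)/(1.170e-06) = 0.7619 Ω
R = R₁ + R₂ = 88.6 Ω

88.6 Ω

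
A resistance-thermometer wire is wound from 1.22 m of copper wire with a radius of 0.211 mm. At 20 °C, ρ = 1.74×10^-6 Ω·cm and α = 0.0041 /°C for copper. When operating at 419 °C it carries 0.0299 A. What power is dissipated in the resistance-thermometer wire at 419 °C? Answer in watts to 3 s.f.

3.58×10^-4 W

ρ = 1.74×10^-6 Ω·cm = 1.74×10^-8 Ω·m
A = πr² = π(2.1100e-04 m)² = 1.399e-07 m²
R₍20₎ = ρL/A = (1.74×10^-8)(1.22)/(1.399e-07) = 0.1518 Ω
R₍419₎ = R₍20₎(1 + αΔT) = 0.1518 × (1 + 0.0041×399) = 0.4001 Ω
P = I²R = (0.0299)² × 0.4001 = 3.58×10^-4 W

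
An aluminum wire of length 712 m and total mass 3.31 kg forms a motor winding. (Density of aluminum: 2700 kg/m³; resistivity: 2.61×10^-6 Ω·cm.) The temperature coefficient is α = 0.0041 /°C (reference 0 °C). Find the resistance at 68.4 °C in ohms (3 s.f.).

ρ = 2.61×10^-6 Ω·cm = 2.61×10^-8 Ω·m
A = m/(density·L) = 3.31/(2700×712) = 1.7218e-06 m²
R = ρL/A = (2.61×10^-8)(712)/(1.7218e-06) = 10.79 Ω
R(68.4 °C) = 10.79 × (1 + 0.0041×68.4) = 13.8 Ω

13.8 Ω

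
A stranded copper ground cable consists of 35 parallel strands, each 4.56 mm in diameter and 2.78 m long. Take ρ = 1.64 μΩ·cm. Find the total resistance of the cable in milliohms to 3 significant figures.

ρ = 1.64 μΩ·cm = 1.64×10^-8 Ω·m
A_strand = π(2.2800e-03 m)² = 1.633e-05 m²
R_strand = ρL/A = (1.64×10^-8)(2.78)/(1.633e-05) = 0.002792 Ω
R_total = R_strand/N = 0.002792/35 = 0.0798 mΩ

0.0798 mΩ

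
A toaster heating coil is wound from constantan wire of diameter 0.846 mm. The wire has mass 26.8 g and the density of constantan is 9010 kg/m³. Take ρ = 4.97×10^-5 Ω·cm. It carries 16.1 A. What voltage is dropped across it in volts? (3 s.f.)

75.3 V

ρ = 4.97×10^-5 Ω·cm = 4.97×10^-7 Ω·m
A = π(d/2)² = π(4.2300e-04 m)² = 5.6212e-07 m²
L = m/(density·A) = 0.0268/(9010×5.6212e-07) = 5.292 m
R = ρL/A = (4.97×10^-7)(5.292)/(5.6212e-07) = 4.678 Ω
V = IR = 16.1 × 4.678 = 75.3 V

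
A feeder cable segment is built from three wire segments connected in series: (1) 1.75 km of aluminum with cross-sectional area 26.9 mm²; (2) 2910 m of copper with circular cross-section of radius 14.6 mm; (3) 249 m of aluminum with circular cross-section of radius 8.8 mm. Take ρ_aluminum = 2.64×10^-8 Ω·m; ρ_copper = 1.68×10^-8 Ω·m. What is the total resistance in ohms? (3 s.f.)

1.82 Ω

Seg 1: A = 26.9 mm² = 2.690e-05 m²
R_1 = (2.64×10^-8)(1750)/(2.690e-05) = 1.717 Ω
Seg 2: A = πr² = π(1.4600e-02 m)² = 6.697e-04 m²
R_2 = (1.68×10^-8)(2910)/(6.697e-04) = 0.073 Ω
Seg 3: A = πr² = π(8.8000e-03 m)² = 2.433e-04 m²
R_3 = (2.64×10^-8)(249)/(2.433e-04) = 0.02702 Ω
R_total = R_1 + R_2 + R_3 = 1.82 Ω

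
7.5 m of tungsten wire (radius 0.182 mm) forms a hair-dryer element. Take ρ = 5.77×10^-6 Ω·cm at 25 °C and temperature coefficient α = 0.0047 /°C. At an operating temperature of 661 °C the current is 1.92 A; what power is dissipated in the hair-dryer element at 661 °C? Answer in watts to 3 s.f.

61.2 W

ρ = 5.77×10^-6 Ω·cm = 5.77×10^-8 Ω·m
A = πr² = π(1.8200e-04 m)² = 1.041e-07 m²
R₍25₎ = ρL/A = (5.77×10^-8)(7.5)/(1.041e-07) = 4.159 Ω
R₍661₎ = R₍25₎(1 + αΔT) = 4.159 × (1 + 0.0047×636) = 16.59 Ω
P = I²R = (1.92)² × 16.59 = 61.2 W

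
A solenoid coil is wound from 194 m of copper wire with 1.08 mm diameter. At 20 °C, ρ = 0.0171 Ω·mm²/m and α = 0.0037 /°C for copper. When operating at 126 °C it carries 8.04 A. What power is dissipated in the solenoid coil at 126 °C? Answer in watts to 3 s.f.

326 W

ρ = 0.0171 Ω·mm²/m = 1.71×10^-8 Ω·m
A = π(d/2)² = π(5.4000e-04 m)² = 9.161e-07 m²
R₍20₎ = ρL/A = (1.71×10^-8)(194)/(9.161e-07) = 3.621 Ω
R₍126₎ = R₍20₎(1 + αΔT) = 3.621 × (1 + 0.0037×106) = 5.042 Ω
P = I²R = (8.04)² × 5.042 = 326 W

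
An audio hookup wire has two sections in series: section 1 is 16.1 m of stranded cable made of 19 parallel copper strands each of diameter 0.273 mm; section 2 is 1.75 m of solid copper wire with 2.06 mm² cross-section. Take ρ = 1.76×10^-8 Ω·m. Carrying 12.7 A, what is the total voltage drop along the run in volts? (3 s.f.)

3.43 V

Section 1: A_strand = π(1.3650e-04)² = 5.853e-08 m²; R₁ = ρL/(N·A_s) = (1.76×10^-8)(16.1)/(19×5.853e-08) = 0.2548 Ω
Section 2: A = 2.06 mm² = 2.060e-06 m²
R₂ = (1.76×10^-8)(1.75)/(2.060e-06) = 0.01495 Ω
R = R₁ + R₂ = 0.2697 Ω
V = IR = 12.7 × 0.2697 = 3.43 V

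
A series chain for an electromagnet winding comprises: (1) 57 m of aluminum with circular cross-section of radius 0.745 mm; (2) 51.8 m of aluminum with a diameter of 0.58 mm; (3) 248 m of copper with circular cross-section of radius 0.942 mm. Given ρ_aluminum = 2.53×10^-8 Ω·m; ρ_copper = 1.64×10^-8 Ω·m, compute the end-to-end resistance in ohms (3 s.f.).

Seg 1: A = πr² = π(7.4500e-04 m)² = 1.744e-06 m²
R_1 = (2.53×10^-8)(57)/(1.744e-06) = 0.8271 Ω
Seg 2: A = π(d/2)² = π(2.9000e-04 m)² = 2.642e-07 m²
R_2 = (2.53×10^-8)(51.8)/(2.642e-07) = 4.96 Ω
Seg 3: A = πr² = π(9.4200e-04 m)² = 2.788e-06 m²
R_3 = (1.64×10^-8)(248)/(2.788e-06) = 1.459 Ω
R_total = R_1 + R_2 + R_3 = 7.25 Ω

7.25 Ω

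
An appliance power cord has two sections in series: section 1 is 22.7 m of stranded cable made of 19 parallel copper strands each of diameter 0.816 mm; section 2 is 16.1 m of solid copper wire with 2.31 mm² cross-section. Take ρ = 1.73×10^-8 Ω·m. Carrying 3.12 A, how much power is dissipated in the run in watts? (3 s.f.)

Section 1: A_strand = π(4.0800e-04)² = 5.230e-07 m²; R₁ = ρL/(N·A_s) = (1.73×10^-8)(22.7)/(19×5.230e-07) = 0.03952 Ω
Section 2: A = 2.31 mm² = 2.310e-06 m²
R₂ = (1.73×10^-8)(16.1)/(2.310e-06) = 0.1206 Ω
R = R₁ + R₂ = 0.1601 Ω
P = I²R = (3.12)² × 0.1601 = 1.56 W

1.56 W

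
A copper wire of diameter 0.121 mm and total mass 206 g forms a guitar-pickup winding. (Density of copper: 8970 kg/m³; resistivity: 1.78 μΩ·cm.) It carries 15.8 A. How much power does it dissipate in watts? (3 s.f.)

7.72×10^5 W

ρ = 1.78 μΩ·cm = 1.78×10^-8 Ω·m
A = π(d/2)² = π(6.0500e-05 m)² = 1.1499e-08 m²
L = m/(density·A) = 0.206/(8970×1.1499e-08) = 1997 m
R = ρL/A = (1.78×10^-8)(1997)/(1.1499e-08) = 3092 Ω
P = I²R = (15.8)² × 3092 = 7.72×10^5 W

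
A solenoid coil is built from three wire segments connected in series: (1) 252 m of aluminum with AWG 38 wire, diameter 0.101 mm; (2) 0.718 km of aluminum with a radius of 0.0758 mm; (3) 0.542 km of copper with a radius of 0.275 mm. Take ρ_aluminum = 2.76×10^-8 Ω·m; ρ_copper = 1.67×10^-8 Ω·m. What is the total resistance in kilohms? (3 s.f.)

Seg 1: A = π(0.101/2 mm)² = π(5.0500e-05 m)² = 8.012e-09 m²
R_1 = (2.76×10^-8)(252)/(8.012e-09) = 868.1 Ω
Seg 2: A = πr² = π(7.5800e-05 m)² = 1.805e-08 m²
R_2 = (2.76×10^-8)(718)/(1.805e-08) = 1098 Ω
Seg 3: A = πr² = π(2.7500e-04 m)² = 2.376e-07 m²
R_3 = (1.67×10^-8)(542)/(2.376e-07) = 38.1 Ω
R_total = R_1 + R_2 + R_3 = 2.00 kΩ

2.00 kΩ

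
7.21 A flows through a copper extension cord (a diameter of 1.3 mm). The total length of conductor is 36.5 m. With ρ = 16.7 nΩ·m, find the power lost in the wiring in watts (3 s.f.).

23.9 W

ρ = 16.7 nΩ·m = 1.67×10^-8 Ω·m
A = π(d/2)² = π(6.5000e-04 m)² = 1.327e-06 m²
R = ρL/A = (1.67×10^-8)(36.5)/(1.327e-06) = 0.4592 Ω
P = I²R = (7.21)² × 0.4592 = 23.9 W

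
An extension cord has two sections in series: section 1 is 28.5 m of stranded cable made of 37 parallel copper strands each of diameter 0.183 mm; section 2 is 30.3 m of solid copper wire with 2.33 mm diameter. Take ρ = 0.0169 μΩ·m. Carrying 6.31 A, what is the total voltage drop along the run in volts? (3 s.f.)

3.88 V

ρ = 0.0169 μΩ·m = 1.69×10^-8 Ω·m
Section 1: A_strand = π(9.1500e-05)² = 2.630e-08 m²; R₁ = ρL/(N·A_s) = (1.69×10^-8)(28.5)/(37×2.630e-08) = 0.4949 Ω
Section 2: A = π(d/2)² = π(1.1650e-03 m)² = 4.264e-06 m²
R₂ = (1.69×10^-8)(30.3)/(4.264e-06) = 0.1201 Ω
R = R₁ + R₂ = 0.615 Ω
V = IR = 6.31 × 0.615 = 3.88 V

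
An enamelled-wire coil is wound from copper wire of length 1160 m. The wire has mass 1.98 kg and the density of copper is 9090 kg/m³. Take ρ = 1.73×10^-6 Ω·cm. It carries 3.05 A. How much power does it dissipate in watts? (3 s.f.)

ρ = 1.73×10^-6 Ω·cm = 1.73×10^-8 Ω·m
A = m/(density·L) = 1.98/(9090×1160) = 1.8778e-07 m²
R = ρL/A = (1.73×10^-8)(1160)/(1.8778e-07) = 106.9 Ω
P = I²R = (3.05)² × 106.9 = 994 W

994 W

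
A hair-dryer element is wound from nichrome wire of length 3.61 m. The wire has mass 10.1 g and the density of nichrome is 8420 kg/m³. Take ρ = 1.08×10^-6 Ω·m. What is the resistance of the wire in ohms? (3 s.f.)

A = m/(density·L) = 0.0101/(8420×3.61) = 3.3228e-07 m²
R = ρL/A = (1.08×10^-6)(3.61)/(3.3228e-07) = 11.7 Ω

11.7 Ω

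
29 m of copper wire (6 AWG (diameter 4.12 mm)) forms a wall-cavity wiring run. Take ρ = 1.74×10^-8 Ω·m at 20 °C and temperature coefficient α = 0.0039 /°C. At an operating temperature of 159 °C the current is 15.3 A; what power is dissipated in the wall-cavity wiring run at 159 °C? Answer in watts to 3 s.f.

13.7 W

A = π(4.12/2 mm)² = π(2.0600e-03 m)² = 1.333e-05 m²
R₍20₎ = ρL/A = (1.74×10^-8)(29)/(1.333e-05) = 0.03785 Ω
R₍159₎ = R₍20₎(1 + αΔT) = 0.03785 × (1 + 0.0039×139) = 0.05837 Ω
P = I²R = (15.3)² × 0.05837 = 13.7 W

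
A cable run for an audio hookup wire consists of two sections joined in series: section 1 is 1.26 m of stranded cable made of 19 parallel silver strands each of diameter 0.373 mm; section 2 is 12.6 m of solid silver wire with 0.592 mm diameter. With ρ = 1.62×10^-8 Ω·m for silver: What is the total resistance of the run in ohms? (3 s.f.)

0.751 Ω

Section 1: A_strand = π(1.8650e-04)² = 1.093e-07 m²; R₁ = ρL/(N·A_s) = (1.62×10^-8)(1.26)/(19×1.093e-07) = 0.009832 Ω
Section 2: A = π(d/2)² = π(2.9600e-04 m)² = 2.753e-07 m²
R₂ = (1.62×10^-8)(12.6)/(2.753e-07) = 0.7416 Ω
R = R₁ + R₂ = 0.751 Ω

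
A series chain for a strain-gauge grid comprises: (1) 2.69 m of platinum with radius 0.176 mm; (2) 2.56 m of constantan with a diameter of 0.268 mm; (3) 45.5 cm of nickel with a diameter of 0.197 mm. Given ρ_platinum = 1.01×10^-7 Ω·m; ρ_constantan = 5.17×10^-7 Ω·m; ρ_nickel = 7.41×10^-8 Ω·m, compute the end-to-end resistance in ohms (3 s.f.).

Seg 1: A = πr² = π(1.7600e-04 m)² = 9.731e-08 m²
R_1 = (1.01×10^-7)(2.69)/(9.731e-08) = 2.792 Ω
Seg 2: A = π(d/2)² = π(1.3400e-04 m)² = 5.641e-08 m²
R_2 = (5.17×10^-7)(2.56)/(5.641e-08) = 23.46 Ω
Seg 3: A = π(d/2)² = π(9.8500e-05 m)² = 3.048e-08 m²
R_3 = (7.41×10^-8)(0.455)/(3.048e-08) = 1.106 Ω
R_total = R_1 + R_2 + R_3 = 27.4 Ω

27.4 Ω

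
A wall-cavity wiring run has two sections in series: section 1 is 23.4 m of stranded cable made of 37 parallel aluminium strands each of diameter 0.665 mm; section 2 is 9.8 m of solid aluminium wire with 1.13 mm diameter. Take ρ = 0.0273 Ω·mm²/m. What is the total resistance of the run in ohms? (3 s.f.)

0.316 Ω

ρ = 0.0273 Ω·mm²/m = 2.73×10^-8 Ω·m
Section 1: A_strand = π(3.3250e-04)² = 3.473e-07 m²; R₁ = ρL/(N·A_s) = (2.73×10^-8)(23.4)/(37×3.473e-07) = 0.04971 Ω
Section 2: A = π(d/2)² = π(5.6500e-04 m)² = 1.003e-06 m²
R₂ = (2.73×10^-8)(9.8)/(1.003e-06) = 0.2668 Ω
R = R₁ + R₂ = 0.316 Ω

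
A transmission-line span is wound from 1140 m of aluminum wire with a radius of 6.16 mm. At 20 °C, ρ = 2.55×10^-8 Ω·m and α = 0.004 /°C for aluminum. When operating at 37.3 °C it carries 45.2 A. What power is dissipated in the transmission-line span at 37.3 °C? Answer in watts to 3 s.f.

533 W

A = πr² = π(6.1600e-03 m)² = 1.192e-04 m²
R₍20₎ = ρL/A = (2.55×10^-8)(1140)/(1.192e-04) = 0.2439 Ω
R₍37.3₎ = R₍20₎(1 + αΔT) = 0.2439 × (1 + 0.004×17.3) = 0.2607 Ω
P = I²R = (45.2)² × 0.2607 = 533 W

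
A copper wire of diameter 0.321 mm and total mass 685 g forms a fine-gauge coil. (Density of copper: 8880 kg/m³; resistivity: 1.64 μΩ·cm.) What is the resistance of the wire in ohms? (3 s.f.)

ρ = 1.64 μΩ·cm = 1.64×10^-8 Ω·m
A = π(d/2)² = π(1.6050e-04 m)² = 8.0928e-08 m²
L = m/(density·A) = 0.685/(8880×8.0928e-08) = 953.2 m
R = ρL/A = (1.64×10^-8)(953.2)/(8.0928e-08) = 193 Ω

193 Ω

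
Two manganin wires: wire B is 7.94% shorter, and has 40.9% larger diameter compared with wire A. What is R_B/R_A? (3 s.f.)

R ∝ L/d², so R_B/R_A = (1 − 7.94/100) × (1 + 40.9/100)⁻²
= 0.9206 × 0.5037 = 0.464

0.464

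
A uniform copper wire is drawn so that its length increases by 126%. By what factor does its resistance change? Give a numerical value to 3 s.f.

k = 1 + 126/100 = 2.26; volume constant ⇒ A' = A/k, so R' = k²R.
Factor = 5.11

5.11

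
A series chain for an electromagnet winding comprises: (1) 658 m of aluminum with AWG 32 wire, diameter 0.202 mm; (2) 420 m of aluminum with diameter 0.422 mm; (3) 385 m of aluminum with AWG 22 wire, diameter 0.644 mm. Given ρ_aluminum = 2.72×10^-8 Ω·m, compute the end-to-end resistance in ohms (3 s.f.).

672 Ω

Seg 1: A = π(0.202/2 mm)² = π(1.0100e-04 m)² = 3.205e-08 m²
R_1 = (2.72×10^-8)(658)/(3.205e-08) = 558.5 Ω
Seg 2: A = π(d/2)² = π(2.1100e-04 m)² = 1.399e-07 m²
R_2 = (2.72×10^-8)(420)/(1.399e-07) = 81.68 Ω
Seg 3: A = π(0.644/2 mm)² = π(3.2200e-04 m)² = 3.257e-07 m²
R_3 = (2.72×10^-8)(385)/(3.257e-07) = 32.15 Ω
R_total = R_1 + R_2 + R_3 = 672 Ω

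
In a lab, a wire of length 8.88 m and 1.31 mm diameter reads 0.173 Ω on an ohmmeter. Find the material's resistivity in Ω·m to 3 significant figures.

A = π(d/2)² = π(6.5500e-04 m)² = 1.348e-06 m²
ρ = RA/L = (0.173)(1.348e-06)/(8.88) = 2.63×10^-8 Ω·m

2.63×10^-8 Ω·m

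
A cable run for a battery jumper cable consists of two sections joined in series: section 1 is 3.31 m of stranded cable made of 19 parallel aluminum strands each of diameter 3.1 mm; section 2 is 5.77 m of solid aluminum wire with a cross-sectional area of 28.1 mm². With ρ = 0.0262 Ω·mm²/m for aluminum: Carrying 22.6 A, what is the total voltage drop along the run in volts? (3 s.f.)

ρ = 0.0262 Ω·mm²/m = 2.62×10^-8 Ω·m
Section 1: A_strand = π(1.5500e-03)² = 7.548e-06 m²; R₁ = ρL/(N·A_s) = (2.62×10^-8)(3.31)/(19×7.548e-06) = 6.047×10^-4 Ω
Section 2: A = 28.1 mm² = 2.810e-05 m²
R₂ = (2.62×10^-8)(5.77)/(2.810e-05) = 0.00538 Ω
R = R₁ + R₂ = 0.005985 Ω
V = IR = 22.6 × 0.005985 = 0.135 V

0.135 V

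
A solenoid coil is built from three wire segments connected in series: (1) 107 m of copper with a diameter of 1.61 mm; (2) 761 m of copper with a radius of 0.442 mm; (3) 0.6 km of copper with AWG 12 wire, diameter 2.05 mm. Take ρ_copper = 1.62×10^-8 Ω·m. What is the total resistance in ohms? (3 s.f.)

Seg 1: A = π(d/2)² = π(8.0500e-04 m)² = 2.036e-06 m²
R_1 = (1.62×10^-8)(107)/(2.036e-06) = 0.8514 Ω
Seg 2: A = πr² = π(4.4200e-04 m)² = 6.138e-07 m²
R_2 = (1.62×10^-8)(761)/(6.138e-07) = 20.09 Ω
Seg 3: A = π(2.05/2 mm)² = π(1.0250e-03 m)² = 3.301e-06 m²
R_3 = (1.62×10^-8)(600)/(3.301e-06) = 2.945 Ω
R_total = R_1 + R_2 + R_3 = 23.9 Ω

23.9 Ω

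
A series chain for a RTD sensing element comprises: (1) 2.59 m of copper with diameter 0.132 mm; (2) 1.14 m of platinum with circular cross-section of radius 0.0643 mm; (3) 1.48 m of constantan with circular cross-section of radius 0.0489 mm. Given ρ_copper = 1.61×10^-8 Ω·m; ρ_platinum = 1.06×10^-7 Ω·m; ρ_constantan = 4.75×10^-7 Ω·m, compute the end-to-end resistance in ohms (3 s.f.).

106 Ω

Seg 1: A = π(d/2)² = π(6.6000e-05 m)² = 1.368e-08 m²
R_1 = (1.61×10^-8)(2.59)/(1.368e-08) = 3.047 Ω
Seg 2: A = πr² = π(6.4300e-05 m)² = 1.299e-08 m²
R_2 = (1.06×10^-7)(1.14)/(1.299e-08) = 9.303 Ω
Seg 3: A = πr² = π(4.8900e-05 m)² = 7.512e-09 m²
R_3 = (4.75×10^-7)(1.48)/(7.512e-09) = 93.58 Ω
R_total = R_1 + R_2 + R_3 = 106 Ω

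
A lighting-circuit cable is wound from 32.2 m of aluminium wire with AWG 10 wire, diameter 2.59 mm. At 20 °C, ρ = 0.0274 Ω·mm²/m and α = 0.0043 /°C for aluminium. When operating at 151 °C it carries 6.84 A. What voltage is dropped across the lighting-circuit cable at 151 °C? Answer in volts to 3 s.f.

ρ = 0.0274 Ω·mm²/m = 2.74×10^-8 Ω·m
A = π(2.59/2 mm)² = π(1.2950e-03 m)² = 5.269e-06 m²
R₍20₎ = ρL/A = (2.74×10^-8)(32.2)/(5.269e-06) = 0.1675 Ω
R₍151₎ = R₍20₎(1 + αΔT) = 0.1675 × (1 + 0.0043×131) = 0.2618 Ω
V = IR = 6.84 × 0.2618 = 1.79 V

1.79 V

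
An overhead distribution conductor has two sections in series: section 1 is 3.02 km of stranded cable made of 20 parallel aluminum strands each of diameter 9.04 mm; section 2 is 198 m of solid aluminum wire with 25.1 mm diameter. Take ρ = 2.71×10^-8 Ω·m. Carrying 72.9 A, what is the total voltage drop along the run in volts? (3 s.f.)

Section 1: A_strand = π(4.5200e-03)² = 6.418e-05 m²; R₁ = ρL/(N·A_s) = (2.71×10^-8)(3020)/(20×6.418e-05) = 0.06376 Ω
Section 2: A = π(d/2)² = π(1.2550e-02 m)² = 4.948e-04 m²
R₂ = (2.71×10^-8)(198)/(4.948e-04) = 0.01084 Ω
R = R₁ + R₂ = 0.0746 Ω
V = IR = 72.9 × 0.0746 = 5.44 V

5.44 V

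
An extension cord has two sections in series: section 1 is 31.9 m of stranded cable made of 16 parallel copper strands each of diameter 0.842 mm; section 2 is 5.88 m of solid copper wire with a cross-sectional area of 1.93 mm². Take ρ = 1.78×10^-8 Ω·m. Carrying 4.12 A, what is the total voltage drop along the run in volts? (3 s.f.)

Section 1: A_strand = π(4.2100e-04)² = 5.568e-07 m²; R₁ = ρL/(N·A_s) = (1.78×10^-8)(31.9)/(16×5.568e-07) = 0.06373 Ω
Section 2: A = 1.93 mm² = 1.930e-06 m²
R₂ = (1.78×10^-8)(5.88)/(1.930e-06) = 0.05423 Ω
R = R₁ + R₂ = 0.118 Ω
V = IR = 4.12 × 0.118 = 0.486 V

0.486 V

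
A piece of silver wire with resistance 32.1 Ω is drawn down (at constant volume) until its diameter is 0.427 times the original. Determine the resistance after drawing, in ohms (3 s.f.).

Volume constant ⇒ L' = L/r² with r = 0.427. R' = ρL'/A' = ρ(L/r²)/(πr²d₀²/4) = R/r⁴.
R' = 30.08 × 32.1 = 966 Ω

966 Ω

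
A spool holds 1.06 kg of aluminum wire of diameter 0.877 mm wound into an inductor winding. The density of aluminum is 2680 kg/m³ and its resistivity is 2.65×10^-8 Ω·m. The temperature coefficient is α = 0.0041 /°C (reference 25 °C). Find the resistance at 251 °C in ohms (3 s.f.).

55.3 Ω

A = π(d/2)² = π(4.3850e-04 m)² = 6.0407e-07 m²
L = m/(density·A) = 1.06/(2680×6.0407e-07) = 654.8 m
R = ρL/A = (2.65×10^-8)(654.8)/(6.0407e-07) = 28.72 Ω
R(251 °C) = 28.72 × (1 + 0.0041×226) = 55.3 Ω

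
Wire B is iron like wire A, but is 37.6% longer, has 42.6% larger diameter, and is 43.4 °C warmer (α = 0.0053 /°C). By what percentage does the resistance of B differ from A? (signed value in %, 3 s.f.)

-16.8%

R ∝ ρL/d² with ρ ∝ (1+αΔT), so R_B/R_A = (1 + 37.6/100) × (1 + 42.6/100)⁻² × (1 + 0.0053×43.4)
= 1.376 × 0.4918 × 1.23 = 0.8323
(R_B − R_A)/R_A = 0.8323 − 1 = -16.8%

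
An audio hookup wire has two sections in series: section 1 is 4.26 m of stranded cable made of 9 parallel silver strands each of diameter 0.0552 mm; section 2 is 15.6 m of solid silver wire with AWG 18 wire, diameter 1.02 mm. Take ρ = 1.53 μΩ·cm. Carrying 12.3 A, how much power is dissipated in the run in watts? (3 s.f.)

502 W

ρ = 1.53 μΩ·cm = 1.53×10^-8 Ω·m
Section 1: A_strand = π(2.7600e-05)² = 2.393e-09 m²; R₁ = ρL/(N·A_s) = (1.53×10^-8)(4.26)/(9×2.393e-09) = 3.026 Ω
Section 2: A = π(1.02/2 mm)² = π(5.1000e-04 m)² = 8.171e-07 m²
R₂ = (1.53×10^-8)(15.6)/(8.171e-07) = 0.2921 Ω
R = R₁ + R₂ = 3.318 Ω
P = I²R = (12.3)² × 3.318 = 502 W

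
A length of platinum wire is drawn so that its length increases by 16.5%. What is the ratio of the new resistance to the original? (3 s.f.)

k = 1 + 16.5/100 = 1.165; volume constant ⇒ A' = A/k, so R' = k²R.
Factor = 1.36

1.36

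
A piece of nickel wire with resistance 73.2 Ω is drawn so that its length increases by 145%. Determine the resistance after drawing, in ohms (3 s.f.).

439 Ω

k = 1 + 145/100 = 2.45; volume constant ⇒ A' = A/k, so R' = k²R.
R' = 6.003 × 73.2 = 439 Ω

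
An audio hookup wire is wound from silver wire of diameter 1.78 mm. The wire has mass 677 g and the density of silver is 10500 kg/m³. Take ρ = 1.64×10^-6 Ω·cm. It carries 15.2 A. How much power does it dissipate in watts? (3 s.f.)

ρ = 1.64×10^-6 Ω·cm = 1.64×10^-8 Ω·m
A = π(d/2)² = π(8.9000e-04 m)² = 2.4885e-06 m²
L = m/(density·A) = 0.677/(10500×2.4885e-06) = 25.91 m
R = ρL/A = (1.64×10^-8)(25.91)/(2.4885e-06) = 0.1708 Ω
P = I²R = (15.2)² × 0.1708 = 39.5 W

39.5 W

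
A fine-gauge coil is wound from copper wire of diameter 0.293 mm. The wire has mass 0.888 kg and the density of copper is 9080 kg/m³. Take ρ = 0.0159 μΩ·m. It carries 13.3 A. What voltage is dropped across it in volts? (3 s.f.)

4550 V

ρ = 0.0159 μΩ·m = 1.59×10^-8 Ω·m
A = π(d/2)² = π(1.4650e-04 m)² = 6.7426e-08 m²
L = m/(density·A) = 0.888/(9080×6.7426e-08) = 1450 m
R = ρL/A = (1.59×10^-8)(1450)/(6.7426e-08) = 342 Ω
V = IR = 13.3 × 342 = 4550 V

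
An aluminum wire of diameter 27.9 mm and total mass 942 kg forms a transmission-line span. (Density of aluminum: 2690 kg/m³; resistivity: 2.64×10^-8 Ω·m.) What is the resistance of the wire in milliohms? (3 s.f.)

24.7 mΩ

A = π(d/2)² = π(1.3950e-02 m)² = 6.1136e-04 m²
L = m/(density·A) = 942/(2690×6.1136e-04) = 572.8 m
R = ρL/A = (2.64×10^-8)(572.8)/(6.1136e-04) = 24.7 mΩ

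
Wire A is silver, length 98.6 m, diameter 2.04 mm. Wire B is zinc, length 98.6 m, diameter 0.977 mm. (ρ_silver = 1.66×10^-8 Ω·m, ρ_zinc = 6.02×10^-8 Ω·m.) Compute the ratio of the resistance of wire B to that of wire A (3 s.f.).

R ∝ ρL/d², so R_B/R_A = (ρ_B/ρ_A) × (d_A/d_B)²
= (6.02×10^-8/1.66×10^-8) × (2.04/0.977)² = 15.8

15.8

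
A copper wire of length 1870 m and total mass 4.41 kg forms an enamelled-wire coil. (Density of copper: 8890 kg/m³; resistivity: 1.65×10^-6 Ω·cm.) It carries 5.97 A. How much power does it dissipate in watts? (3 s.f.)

ρ = 1.65×10^-6 Ω·cm = 1.65×10^-8 Ω·m
A = m/(density·L) = 4.41/(8890×1870) = 2.6527e-07 m²
R = ρL/A = (1.65×10^-8)(1870)/(2.6527e-07) = 116.3 Ω
P = I²R = (5.97)² × 116.3 = 4150 W

4150 W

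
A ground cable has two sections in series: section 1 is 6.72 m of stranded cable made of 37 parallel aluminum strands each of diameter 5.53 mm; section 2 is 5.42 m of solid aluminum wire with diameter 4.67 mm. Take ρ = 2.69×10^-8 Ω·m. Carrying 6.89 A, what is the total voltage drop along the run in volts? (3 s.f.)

0.0600 V

Section 1: A_strand = π(2.7650e-03)² = 2.402e-05 m²; R₁ = ρL/(N·A_s) = (2.69×10^-8)(6.72)/(37×2.402e-05) = 2.034×10^-4 Ω
Section 2: A = π(d/2)² = π(2.3350e-03 m)² = 1.713e-05 m²
R₂ = (2.69×10^-8)(5.42)/(1.713e-05) = 0.008512 Ω
R = R₁ + R₂ = 0.008715 Ω
V = IR = 6.89 × 0.008715 = 0.0600 V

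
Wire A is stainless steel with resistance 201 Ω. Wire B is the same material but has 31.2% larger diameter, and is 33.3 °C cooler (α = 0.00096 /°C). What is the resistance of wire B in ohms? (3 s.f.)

113 Ω

R ∝ ρL/d² with ρ ∝ (1+αΔT), so R_B/R_A = (1 + 31.2/100)⁻² × (1 − 0.00096×33.3)
= 0.5809 × 0.968 = 0.5624
R_B = 0.5624 × 201 = 113 Ω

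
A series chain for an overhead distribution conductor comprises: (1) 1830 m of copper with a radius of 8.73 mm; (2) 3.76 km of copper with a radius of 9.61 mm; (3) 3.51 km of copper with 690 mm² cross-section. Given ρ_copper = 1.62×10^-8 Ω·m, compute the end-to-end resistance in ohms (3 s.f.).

0.416 Ω

Seg 1: A = πr² = π(8.7300e-03 m)² = 2.394e-04 m²
R_1 = (1.62×10^-8)(1830)/(2.394e-04) = 0.1238 Ω
Seg 2: A = πr² = π(9.6100e-03 m)² = 2.901e-04 m²
R_2 = (1.62×10^-8)(3760)/(2.901e-04) = 0.2099 Ω
Seg 3: A = 690 mm² = 6.900e-04 m²
R_3 = (1.62×10^-8)(3510)/(6.900e-04) = 0.08241 Ω
R_total = R_1 + R_2 + R_3 = 0.416 Ω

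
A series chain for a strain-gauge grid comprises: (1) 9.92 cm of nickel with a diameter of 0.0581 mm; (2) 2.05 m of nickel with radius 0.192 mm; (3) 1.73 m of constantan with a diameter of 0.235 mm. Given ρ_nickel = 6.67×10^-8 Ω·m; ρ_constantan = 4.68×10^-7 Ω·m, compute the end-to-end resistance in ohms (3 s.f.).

22.3 Ω

Seg 1: A = π(d/2)² = π(2.9050e-05 m)² = 2.651e-09 m²
R_1 = (6.67×10^-8)(0.0992)/(2.651e-09) = 2.496 Ω
Seg 2: A = πr² = π(1.9200e-04 m)² = 1.158e-07 m²
R_2 = (6.67×10^-8)(2.05)/(1.158e-07) = 1.181 Ω
Seg 3: A = π(d/2)² = π(1.1750e-04 m)² = 4.337e-08 m²
R_3 = (4.68×10^-7)(1.73)/(4.337e-08) = 18.67 Ω
R_total = R_1 + R_2 + R_3 = 22.3 Ω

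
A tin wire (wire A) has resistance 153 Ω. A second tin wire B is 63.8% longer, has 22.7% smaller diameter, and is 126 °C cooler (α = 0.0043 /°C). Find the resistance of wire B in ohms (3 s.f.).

R ∝ ρL/d² with ρ ∝ (1+αΔT), so R_B/R_A = (1 + 63.8/100) × (1 − 22.7/100)⁻² × (1 − 0.0043×126)
= 1.638 × 1.674 × 0.4582 = 1.256
R_B = 1.256 × 153 = 192 Ω

192 Ω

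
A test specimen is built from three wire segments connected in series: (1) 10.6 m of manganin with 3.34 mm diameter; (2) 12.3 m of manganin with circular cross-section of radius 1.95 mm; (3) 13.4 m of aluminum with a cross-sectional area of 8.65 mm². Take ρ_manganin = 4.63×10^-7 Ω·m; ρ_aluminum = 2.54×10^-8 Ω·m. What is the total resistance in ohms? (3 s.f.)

Seg 1: A = π(d/2)² = π(1.6700e-03 m)² = 8.762e-06 m²
R_1 = (4.63×10^-7)(10.6)/(8.762e-06) = 0.5601 Ω
Seg 2: A = πr² = π(1.9500e-03 m)² = 1.195e-05 m²
R_2 = (4.63×10^-7)(12.3)/(1.195e-05) = 0.4767 Ω
Seg 3: A = 8.65 mm² = 8.650e-06 m²
R_3 = (2.54×10^-8)(13.4)/(8.650e-06) = 0.03935 Ω
R_total = R_1 + R_2 + R_3 = 1.08 Ω

1.08 Ω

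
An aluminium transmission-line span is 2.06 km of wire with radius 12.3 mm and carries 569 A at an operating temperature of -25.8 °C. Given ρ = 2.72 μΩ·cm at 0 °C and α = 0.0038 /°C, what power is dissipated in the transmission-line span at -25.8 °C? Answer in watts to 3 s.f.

ρ = 2.72 μΩ·cm = 2.72×10^-8 Ω·m
A = πr² = π(1.2300e-02 m)² = 4.753e-04 m²
R₍0₎ = ρL/A = (2.72×10^-8)(2060)/(4.753e-04) = 0.1179 Ω
R₍-25.8₎ = R₍0₎(1 + αΔT) = 0.1179 × (1 + 0.0038×-25.8) = 0.1063 Ω
P = I²R = (569)² × 0.1063 = 34400 W

34400 W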